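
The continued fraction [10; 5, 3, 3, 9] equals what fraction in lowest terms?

Fold from the inside: start with 9/1.
  3 + 1/9 = 28/9
  3 + 9/28 = 93/28
  5 + 28/93 = 493/93
  10 + 93/493 = 5023/493

5023/493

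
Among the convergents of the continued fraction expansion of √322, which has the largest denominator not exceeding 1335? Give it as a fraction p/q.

√322 = [17; 1, 16, 1, 34, …] (period length 4).
Convergents:
  p_0/q_0 = 17/1
  p_1/q_1 = 18/1
  p_2/q_2 = 305/17
  p_3/q_3 = 323/18
  p_4/q_4 = 11287/629
  p_5/q_5 = 11610/647
  p_6/q_6 = 197047/10981
q_5 = 647 ≤ 1335 < 10981 = q_6, so the answer is 11610/647.

11610/647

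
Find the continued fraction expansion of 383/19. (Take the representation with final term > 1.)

[20; 6, 3]

383 = 20×19 + 3
19 = 6×3 + 1
3 = 3×1 + 0  (stop)
So 383/19 = [20; 6, 3].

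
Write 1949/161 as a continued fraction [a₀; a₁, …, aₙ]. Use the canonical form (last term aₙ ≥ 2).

1949 = 12*161 + 17
161 = 9*17 + 8
17 = 2*8 + 1
8 = 8*1 + 0  (stop)
So 1949/161 = [12; 9, 2, 8].

[12; 9, 2, 8]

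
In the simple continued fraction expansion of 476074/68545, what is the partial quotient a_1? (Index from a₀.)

1

476074 = 6·68545 + 64804   →  a_0 = 6
68545 = 1·64804 + 3741   →  a_1 = 1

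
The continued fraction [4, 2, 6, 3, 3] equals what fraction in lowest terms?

607/136

Using pₖ = aₖpₖ₋₁ + pₖ₋₂ and qₖ = aₖqₖ₋₁ + qₖ₋₂:
  k=0: a=4, p=4, q=1
  k=1: a=2, p=9, q=2
  k=2: a=6, p=58, q=13
  k=3: a=3, p=183, q=41
  k=4: a=3, p=607, q=136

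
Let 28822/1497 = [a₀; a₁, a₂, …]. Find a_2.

28822 = 19·1497 + 379   →  a_0 = 19
1497 = 3·379 + 360   →  a_1 = 3
379 = 1·360 + 19   →  a_2 = 1

1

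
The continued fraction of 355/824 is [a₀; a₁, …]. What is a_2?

3

355 = 0·824 + 355   →  a_0 = 0
824 = 2·355 + 114   →  a_1 = 2
355 = 3·114 + 13   →  a_2 = 3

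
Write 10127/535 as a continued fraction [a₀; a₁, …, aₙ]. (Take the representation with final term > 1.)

[18; 1, 13, 12, 1, 2]

10127 = 18·535 + 497
535 = 1·497 + 38
497 = 13·38 + 3
38 = 12·3 + 2
3 = 1·2 + 1
2 = 2·1 + 0  (stop)
So 10127/535 = [18; 1, 13, 12, 1, 2].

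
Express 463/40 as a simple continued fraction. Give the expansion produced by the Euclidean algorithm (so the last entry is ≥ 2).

[11; 1, 1, 2, 1, 5]

463 = 11·40 + 23
40 = 1·23 + 17
23 = 1·17 + 6
17 = 2·6 + 5
6 = 1·5 + 1
5 = 5·1 + 0  (stop)
So 463/40 = [11; 1, 1, 2, 1, 5].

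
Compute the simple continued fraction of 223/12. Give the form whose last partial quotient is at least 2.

223 = 18*12 + 7
12 = 1*7 + 5
7 = 1*5 + 2
5 = 2*2 + 1
2 = 2*1 + 0  (stop)
So 223/12 = [18; 1, 1, 2, 2].

[18; 1, 1, 2, 2]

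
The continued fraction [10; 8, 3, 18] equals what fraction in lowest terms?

Using pₖ = aₖpₖ₋₁ + pₖ₋₂ and qₖ = aₖqₖ₋₁ + qₖ₋₂:
  k=0: a=10, p=10, q=1
  k=1: a=8, p=81, q=8
  k=2: a=3, p=253, q=25
  k=3: a=18, p=4635, q=458

4635/458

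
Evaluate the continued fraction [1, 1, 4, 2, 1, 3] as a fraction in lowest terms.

Using pₖ = aₖpₖ₋₁ + pₖ₋₂ and qₖ = aₖqₖ₋₁ + qₖ₋₂:
  k=0: a=1, p=1, q=1
  k=1: a=1, p=2, q=1
  k=2: a=4, p=9, q=5
  k=3: a=2, p=20, q=11
  k=4: a=1, p=29, q=16
  k=5: a=3, p=107, q=59

107/59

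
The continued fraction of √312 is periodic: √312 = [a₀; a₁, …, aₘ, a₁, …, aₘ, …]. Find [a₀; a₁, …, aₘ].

[17; 1, 1, 1, 34]

a₀ = ⌊√312⌋ = 17.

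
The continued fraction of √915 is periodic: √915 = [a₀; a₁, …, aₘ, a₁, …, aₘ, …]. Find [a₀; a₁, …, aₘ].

[30; 4, 60]

a₀ = ⌊√915⌋ = 30.
With m₀=0, d₀=1 and mₖ₊₁ = dₖaₖ − mₖ, dₖ₊₁ = (n − mₖ₊₁²)/dₖ, aₖ₊₁ = ⌊(a₀+mₖ₊₁)/dₖ₊₁⌋:
  k=1: m=30, d=15, a=4
  k=2: m=30, d=1, a=60
d=1 and a=2a₀=60 at k=2, so the next step gives (m, d) = (30, 15) again — its k=1 value — and the period has length 2.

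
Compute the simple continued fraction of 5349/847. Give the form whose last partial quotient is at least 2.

5349 = 6*847 + 267
847 = 3*267 + 46
267 = 5*46 + 37
46 = 1*37 + 9
37 = 4*9 + 1
9 = 9*1 + 0  (stop)
So 5349/847 = [6; 3, 5, 1, 4, 9].

[6; 3, 5, 1, 4, 9]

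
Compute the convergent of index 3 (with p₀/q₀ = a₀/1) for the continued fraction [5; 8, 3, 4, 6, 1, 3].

Using pₖ = aₖpₖ₋₁ + pₖ₋₂, qₖ = aₖqₖ₋₁ + qₖ₋₂ (with p₋₁=1, p₋₂=0, q₋₁=0, q₋₂=1):
  k=0: a=5, p=5, q=1
  k=1: a=8, p=41, q=8
  k=2: a=3, p=128, q=25
  k=3: a=4, p=553, q=108

553/108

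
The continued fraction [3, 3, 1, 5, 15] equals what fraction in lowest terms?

1138/349

Fold from the inside: start with 15/1.
  5 + 1/15 = 76/15
  1 + 15/76 = 91/76
  3 + 76/91 = 349/91
  3 + 91/349 = 1138/349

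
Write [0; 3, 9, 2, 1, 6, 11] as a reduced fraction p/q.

Fold from the inside: start with 11/1.
  6 + 1/11 = 67/11
  1 + 11/67 = 78/67
  2 + 67/78 = 223/78
  9 + 78/223 = 2085/223
  3 + 223/2085 = 6478/2085
  0 + 2085/6478 = 2085/6478

2085/6478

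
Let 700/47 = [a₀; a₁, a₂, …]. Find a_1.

700 = 14·47 + 42   →  a_0 = 14
47 = 1·42 + 5   →  a_1 = 1

1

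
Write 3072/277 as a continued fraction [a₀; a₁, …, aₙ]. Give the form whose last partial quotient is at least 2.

[11; 11, 12, 2]

3072 = 11×277 + 25
277 = 11×25 + 2
25 = 12×2 + 1
2 = 2×1 + 0  (stop)
So 3072/277 = [11; 11, 12, 2].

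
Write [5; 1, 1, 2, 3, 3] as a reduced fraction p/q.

Fold from the inside: start with 3/1.
  3 + 1/3 = 10/3
  2 + 3/10 = 23/10
  1 + 10/23 = 33/23
  1 + 23/33 = 56/33
  5 + 33/56 = 313/56

313/56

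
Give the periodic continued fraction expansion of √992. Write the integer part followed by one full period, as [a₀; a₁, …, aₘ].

a₀ = ⌊√992⌋ = 31.

[31; 2, 62]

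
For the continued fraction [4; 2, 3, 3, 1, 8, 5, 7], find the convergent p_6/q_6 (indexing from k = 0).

Using pₖ = aₖpₖ₋₁ + pₖ₋₂, qₖ = aₖqₖ₋₁ + qₖ₋₂ (with p₋₁=1, p₋₂=0, q₋₁=0, q₋₂=1):
  k=0: a=4, p=4, q=1
  k=1: a=2, p=9, q=2
  k=2: a=3, p=31, q=7
  k=3: a=3, p=102, q=23
  k=4: a=1, p=133, q=30
  k=5: a=8, p=1166, q=263
  k=6: a=5, p=5963, q=1345

5963/1345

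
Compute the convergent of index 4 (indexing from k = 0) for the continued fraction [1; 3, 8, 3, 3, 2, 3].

Using pₖ = aₖpₖ₋₁ + pₖ₋₂, qₖ = aₖqₖ₋₁ + qₖ₋₂ (with p₋₁=1, p₋₂=0, q₋₁=0, q₋₂=1):
  k=0: a=1, p=1, q=1
  k=1: a=3, p=4, q=3
  k=2: a=8, p=33, q=25
  k=3: a=3, p=103, q=78
  k=4: a=3, p=342, q=259

342/259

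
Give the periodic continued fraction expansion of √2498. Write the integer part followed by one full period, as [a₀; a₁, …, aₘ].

[49; 1, 48, 1, 98]

a₀ = ⌊√2498⌋ = 49.
With m₀=0, d₀=1 and mₖ₊₁ = dₖaₖ − mₖ, dₖ₊₁ = (n − mₖ₊₁²)/dₖ, aₖ₊₁ = ⌊(a₀+mₖ₊₁)/dₖ₊₁⌋:
  k=1: m=49, d=97, a=1
  k=2: m=48, d=2, a=48
  k=3: m=48, d=97, a=1
  k=4: m=49, d=1, a=98
d=1 and a=2a₀=98 at k=4, so the next step gives (m, d) = (49, 97) again — its k=1 value — and the period has length 4.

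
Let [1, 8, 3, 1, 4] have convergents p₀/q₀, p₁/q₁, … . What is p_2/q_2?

Using pₖ = aₖpₖ₋₁ + pₖ₋₂, qₖ = aₖqₖ₋₁ + qₖ₋₂ (with p₋₁=1, p₋₂=0, q₋₁=0, q₋₂=1):
  k=0: a=1, p=1, q=1
  k=1: a=8, p=9, q=8
  k=2: a=3, p=28, q=25

28/25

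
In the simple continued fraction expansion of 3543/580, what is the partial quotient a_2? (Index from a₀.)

3543 = 6·580 + 63   →  a_0 = 6
580 = 9·63 + 13   →  a_1 = 9
63 = 4·13 + 11   →  a_2 = 4

4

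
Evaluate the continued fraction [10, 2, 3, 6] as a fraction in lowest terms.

Fold from the inside: start with 6/1.
  3 + 1/6 = 19/6
  2 + 6/19 = 44/19
  10 + 19/44 = 459/44

459/44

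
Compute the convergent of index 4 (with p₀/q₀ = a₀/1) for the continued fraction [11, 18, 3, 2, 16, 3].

Using pₖ = aₖpₖ₋₁ + pₖ₋₂, qₖ = aₖqₖ₋₁ + qₖ₋₂ (with p₋₁=1, p₋₂=0, q₋₁=0, q₋₂=1):
  k=0: a=11, p=11, q=1
  k=1: a=18, p=199, q=18
  k=2: a=3, p=608, q=55
  k=3: a=2, p=1415, q=128
  k=4: a=16, p=23248, q=2103

23248/2103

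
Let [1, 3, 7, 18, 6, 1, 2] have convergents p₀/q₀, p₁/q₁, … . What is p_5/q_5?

3711/2815

Using pₖ = aₖpₖ₋₁ + pₖ₋₂, qₖ = aₖqₖ₋₁ + qₖ₋₂ (with p₋₁=1, p₋₂=0, q₋₁=0, q₋₂=1):
  k=0: a=1, p=1, q=1
  k=1: a=3, p=4, q=3
  k=2: a=7, p=29, q=22
  k=3: a=18, p=526, q=399
  k=4: a=6, p=3185, q=2416
  k=5: a=1, p=3711, q=2815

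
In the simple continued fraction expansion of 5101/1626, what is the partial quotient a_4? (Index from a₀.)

5101 = 3·1626 + 223   →  a_0 = 3
1626 = 7·223 + 65   →  a_1 = 7
223 = 3·65 + 28   →  a_2 = 3
65 = 2·28 + 9   →  a_3 = 2
28 = 3·9 + 1   →  a_4 = 3

3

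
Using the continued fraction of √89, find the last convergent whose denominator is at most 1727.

√89 = [9; 2, 3, 3, 2, 18, …] (period length 5).
Convergents:
  p_0/q_0 = 9/1
  p_1/q_1 = 19/2
  p_2/q_2 = 66/7
  p_3/q_3 = 217/23
  p_4/q_4 = 500/53
  p_5/q_5 = 9217/977
  p_6/q_6 = 18934/2007
q_5 = 977 ≤ 1727 < 2007 = q_6, so the answer is 9217/977.

9217/977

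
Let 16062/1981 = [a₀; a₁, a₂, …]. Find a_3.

1

16062 = 8·1981 + 214   →  a_0 = 8
1981 = 9·214 + 55   →  a_1 = 9
214 = 3·55 + 49   →  a_2 = 3
55 = 1·49 + 6   →  a_3 = 1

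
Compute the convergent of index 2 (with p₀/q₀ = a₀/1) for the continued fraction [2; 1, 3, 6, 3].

Using pₖ = aₖpₖ₋₁ + pₖ₋₂, qₖ = aₖqₖ₋₁ + qₖ₋₂ (with p₋₁=1, p₋₂=0, q₋₁=0, q₋₂=1):
  k=0: a=2, p=2, q=1
  k=1: a=1, p=3, q=1
  k=2: a=3, p=11, q=4

11/4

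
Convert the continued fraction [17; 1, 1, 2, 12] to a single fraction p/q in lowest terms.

1091/62

Fold from the inside: start with 12/1.
  2 + 1/12 = 25/12
  1 + 12/25 = 37/25
  1 + 25/37 = 62/37
  17 + 37/62 = 1091/62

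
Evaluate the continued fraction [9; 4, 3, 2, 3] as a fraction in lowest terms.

Fold from the inside: start with 3/1.
  2 + 1/3 = 7/3
  3 + 3/7 = 24/7
  4 + 7/24 = 103/24
  9 + 24/103 = 951/103

951/103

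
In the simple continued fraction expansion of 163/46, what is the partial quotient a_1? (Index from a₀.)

1

163 = 3·46 + 25   →  a_0 = 3
46 = 1·25 + 21   →  a_1 = 1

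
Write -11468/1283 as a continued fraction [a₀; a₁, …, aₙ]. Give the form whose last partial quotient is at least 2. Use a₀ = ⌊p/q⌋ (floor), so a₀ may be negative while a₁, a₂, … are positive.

-11468 = -9*1283 + 79
1283 = 16*79 + 19
79 = 4*19 + 3
19 = 6*3 + 1
3 = 3*1 + 0  (stop)
So -11468/1283 = [-9; 16, 4, 6, 3].

[-9; 16, 4, 6, 3]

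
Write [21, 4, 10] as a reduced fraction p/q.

Using pₖ = aₖpₖ₋₁ + pₖ₋₂ and qₖ = aₖqₖ₋₁ + qₖ₋₂:
  k=0: a=21, p=21, q=1
  k=1: a=4, p=85, q=4
  k=2: a=10, p=871, q=41

871/41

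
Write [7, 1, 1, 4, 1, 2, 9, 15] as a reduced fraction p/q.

33069/4381

Fold from the inside: start with 15/1.
  9 + 1/15 = 136/15
  2 + 15/136 = 287/136
  1 + 136/287 = 423/287
  4 + 287/423 = 1979/423
  1 + 423/1979 = 2402/1979
  1 + 1979/2402 = 4381/2402
  7 + 2402/4381 = 33069/4381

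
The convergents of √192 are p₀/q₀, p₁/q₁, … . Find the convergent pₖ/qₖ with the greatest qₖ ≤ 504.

2702/195

√192 = [13; 1, 5, 1, 26, …] (period length 4).
Convergents:
  p_0/q_0 = 13/1
  p_1/q_1 = 14/1
  p_2/q_2 = 83/6
  p_3/q_3 = 97/7
  p_4/q_4 = 2605/188
  p_5/q_5 = 2702/195
  p_6/q_6 = 16115/1163
q_5 = 195 ≤ 504 < 1163 = q_6, so the answer is 2702/195.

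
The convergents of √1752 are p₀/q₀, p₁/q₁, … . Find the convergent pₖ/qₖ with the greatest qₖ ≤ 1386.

24570/587

√1752 = [41; 1, 5, 1, 82, …] (period length 4).
Convergents:
  p_0/q_0 = 41/1
  p_1/q_1 = 42/1
  p_2/q_2 = 251/6
  p_3/q_3 = 293/7
  p_4/q_4 = 24277/580
  p_5/q_5 = 24570/587
  p_6/q_6 = 147127/3515
q_5 = 587 ≤ 1386 < 3515 = q_6, so the answer is 24570/587.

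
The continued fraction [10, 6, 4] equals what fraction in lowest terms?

254/25

Using pₖ = aₖpₖ₋₁ + pₖ₋₂ and qₖ = aₖqₖ₋₁ + qₖ₋₂:
  k=0: a=10, p=10, q=1
  k=1: a=6, p=61, q=6
  k=2: a=4, p=254, q=25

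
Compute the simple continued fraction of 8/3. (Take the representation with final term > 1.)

[2; 1, 2]

8 = 2*3 + 2
3 = 1*2 + 1
2 = 2*1 + 0  (stop)
So 8/3 = [2; 1, 2].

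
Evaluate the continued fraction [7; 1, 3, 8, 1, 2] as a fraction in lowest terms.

830/107

Fold from the inside: start with 2/1.
  1 + 1/2 = 3/2
  8 + 2/3 = 26/3
  3 + 3/26 = 81/26
  1 + 26/81 = 107/81
  7 + 81/107 = 830/107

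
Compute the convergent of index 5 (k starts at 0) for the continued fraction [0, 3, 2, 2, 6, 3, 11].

Using pₖ = aₖpₖ₋₁ + pₖ₋₂, qₖ = aₖqₖ₋₁ + qₖ₋₂ (with p₋₁=1, p₋₂=0, q₋₁=0, q₋₂=1):
  k=0: a=0, p=0, q=1
  k=1: a=3, p=1, q=3
  k=2: a=2, p=2, q=7
  k=3: a=2, p=5, q=17
  k=4: a=6, p=32, q=109
  k=5: a=3, p=101, q=344

101/344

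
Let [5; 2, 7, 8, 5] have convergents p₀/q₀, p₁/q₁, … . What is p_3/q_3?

Using pₖ = aₖpₖ₋₁ + pₖ₋₂, qₖ = aₖqₖ₋₁ + qₖ₋₂ (with p₋₁=1, p₋₂=0, q₋₁=0, q₋₂=1):
  k=0: a=5, p=5, q=1
  k=1: a=2, p=11, q=2
  k=2: a=7, p=82, q=15
  k=3: a=8, p=667, q=122

667/122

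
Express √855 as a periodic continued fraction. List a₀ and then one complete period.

a₀ = ⌊√855⌋ = 29.

[29; 4, 6, 4, 58]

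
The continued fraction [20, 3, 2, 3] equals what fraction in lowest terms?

Fold from the inside: start with 3/1.
  2 + 1/3 = 7/3
  3 + 3/7 = 24/7
  20 + 7/24 = 487/24

487/24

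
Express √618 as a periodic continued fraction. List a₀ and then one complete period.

a₀ = ⌊√618⌋ = 24.
With m₀=0, d₀=1 and mₖ₊₁ = dₖaₖ − mₖ, dₖ₊₁ = (n − mₖ₊₁²)/dₖ, aₖ₊₁ = ⌊(a₀+mₖ₊₁)/dₖ₊₁⌋:
  k=1: m=24, d=42, a=1
  k=2: m=18, d=7, a=6
  k=3: m=24, d=6, a=8
  k=4: m=24, d=7, a=6
  k=5: m=18, d=42, a=1
  k=6: m=24, d=1, a=48
d=1 and a=2a₀=48 at k=6, so the next step gives (m, d) = (24, 42) again — its k=1 value — and the period has length 6.

[24; 1, 6, 8, 6, 1, 48]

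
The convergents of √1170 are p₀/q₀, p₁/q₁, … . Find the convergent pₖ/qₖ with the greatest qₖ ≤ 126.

√1170 = [34; 4, 1, 6, 1, 4, 68, …] (period length 6).
Convergents:
  p_0/q_0 = 34/1
  p_1/q_1 = 137/4
  p_2/q_2 = 171/5
  p_3/q_3 = 1163/34
  p_4/q_4 = 1334/39
  p_5/q_5 = 6499/190
q_4 = 39 ≤ 126 < 190 = q_5, so the answer is 1334/39.

1334/39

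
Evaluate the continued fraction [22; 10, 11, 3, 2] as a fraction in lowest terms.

17613/797

Using pₖ = aₖpₖ₋₁ + pₖ₋₂ and qₖ = aₖqₖ₋₁ + qₖ₋₂:
  k=0: a=22, p=22, q=1
  k=1: a=10, p=221, q=10
  k=2: a=11, p=2453, q=111
  k=3: a=3, p=7580, q=343
  k=4: a=2, p=17613, q=797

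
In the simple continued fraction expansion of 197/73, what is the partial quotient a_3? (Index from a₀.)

197 = 2·73 + 51   →  a_0 = 2
73 = 1·51 + 22   →  a_1 = 1
51 = 2·22 + 7   →  a_2 = 2
22 = 3·7 + 1   →  a_3 = 3

3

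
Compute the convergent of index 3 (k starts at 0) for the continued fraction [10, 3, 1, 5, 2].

Using pₖ = aₖpₖ₋₁ + pₖ₋₂, qₖ = aₖqₖ₋₁ + qₖ₋₂ (with p₋₁=1, p₋₂=0, q₋₁=0, q₋₂=1):
  k=0: a=10, p=10, q=1
  k=1: a=3, p=31, q=3
  k=2: a=1, p=41, q=4
  k=3: a=5, p=236, q=23

236/23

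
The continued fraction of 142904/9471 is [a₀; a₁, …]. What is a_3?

2

142904 = 15·9471 + 839   →  a_0 = 15
9471 = 11·839 + 242   →  a_1 = 11
839 = 3·242 + 113   →  a_2 = 3
242 = 2·113 + 16   →  a_3 = 2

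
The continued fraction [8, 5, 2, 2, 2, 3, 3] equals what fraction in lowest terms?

5983/731

Using pₖ = aₖpₖ₋₁ + pₖ₋₂ and qₖ = aₖqₖ₋₁ + qₖ₋₂:
  k=0: a=8, p=8, q=1
  k=1: a=5, p=41, q=5
  k=2: a=2, p=90, q=11
  k=3: a=2, p=221, q=27
  k=4: a=2, p=532, q=65
  k=5: a=3, p=1817, q=222
  k=6: a=3, p=5983, q=731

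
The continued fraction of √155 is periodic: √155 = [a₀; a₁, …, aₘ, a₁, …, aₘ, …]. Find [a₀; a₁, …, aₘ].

[12; 2, 4, 2, 24]

a₀ = ⌊√155⌋ = 12.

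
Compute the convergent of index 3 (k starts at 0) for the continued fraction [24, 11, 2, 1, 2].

819/34

Using pₖ = aₖpₖ₋₁ + pₖ₋₂, qₖ = aₖqₖ₋₁ + qₖ₋₂ (with p₋₁=1, p₋₂=0, q₋₁=0, q₋₂=1):
  k=0: a=24, p=24, q=1
  k=1: a=11, p=265, q=11
  k=2: a=2, p=554, q=23
  k=3: a=1, p=819, q=34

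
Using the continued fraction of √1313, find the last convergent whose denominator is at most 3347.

√1313 = [36; 4, 4, 72, …] (period length 3).
Convergents:
  p_0/q_0 = 36/1
  p_1/q_1 = 145/4
  p_2/q_2 = 616/17
  p_3/q_3 = 44497/1228
  p_4/q_4 = 178604/4929
q_3 = 1228 ≤ 3347 < 4929 = q_4, so the answer is 44497/1228.

44497/1228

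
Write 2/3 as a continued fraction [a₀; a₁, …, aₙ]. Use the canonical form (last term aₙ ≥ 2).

2 = 0·3 + 2
3 = 1·2 + 1
2 = 2·1 + 0  (stop)
So 2/3 = [0; 1, 2].

[0; 1, 2]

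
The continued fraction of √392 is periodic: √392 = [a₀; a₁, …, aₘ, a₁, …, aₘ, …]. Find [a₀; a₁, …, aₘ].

[19; 1, 3, 1, 38]

a₀ = ⌊√392⌋ = 19.
With m₀=0, d₀=1 and mₖ₊₁ = dₖaₖ − mₖ, dₖ₊₁ = (n − mₖ₊₁²)/dₖ, aₖ₊₁ = ⌊(a₀+mₖ₊₁)/dₖ₊₁⌋:
  k=1: m=19, d=31, a=1
  k=2: m=12, d=8, a=3
  k=3: m=12, d=31, a=1
  k=4: m=19, d=1, a=38
d=1 and a=2a₀=38 at k=4, so the next step gives (m, d) = (19, 31) again — its k=1 value — and the period has length 4.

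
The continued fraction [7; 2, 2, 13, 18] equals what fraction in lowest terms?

8965/1211

Using pₖ = aₖpₖ₋₁ + pₖ₋₂ and qₖ = aₖqₖ₋₁ + qₖ₋₂:
  k=0: a=7, p=7, q=1
  k=1: a=2, p=15, q=2
  k=2: a=2, p=37, q=5
  k=3: a=13, p=496, q=67
  k=4: a=18, p=8965, q=1211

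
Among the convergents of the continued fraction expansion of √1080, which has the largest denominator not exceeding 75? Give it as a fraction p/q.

723/22

√1080 = [32; 1, 6, 3, 6, 1, 64, …] (period length 6).
Convergents:
  p_0/q_0 = 32/1
  p_1/q_1 = 33/1
  p_2/q_2 = 230/7
  p_3/q_3 = 723/22
  p_4/q_4 = 4568/139
q_3 = 22 ≤ 75 < 139 = q_4, so the answer is 723/22.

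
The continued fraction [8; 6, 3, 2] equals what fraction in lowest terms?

Fold from the inside: start with 2/1.
  3 + 1/2 = 7/2
  6 + 2/7 = 44/7
  8 + 7/44 = 359/44

359/44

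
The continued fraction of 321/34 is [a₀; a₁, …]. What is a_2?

321 = 9·34 + 15   →  a_0 = 9
34 = 2·15 + 4   →  a_1 = 2
15 = 3·4 + 3   →  a_2 = 3

3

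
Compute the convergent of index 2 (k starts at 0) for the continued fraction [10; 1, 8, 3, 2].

Using pₖ = aₖpₖ₋₁ + pₖ₋₂, qₖ = aₖqₖ₋₁ + qₖ₋₂ (with p₋₁=1, p₋₂=0, q₋₁=0, q₋₂=1):
  k=0: a=10, p=10, q=1
  k=1: a=1, p=11, q=1
  k=2: a=8, p=98, q=9

98/9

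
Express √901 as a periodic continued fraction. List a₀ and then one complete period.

[30; 60]

a₀ = ⌊√901⌋ = 30.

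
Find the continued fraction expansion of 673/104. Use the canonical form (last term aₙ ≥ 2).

673 = 6*104 + 49
104 = 2*49 + 6
49 = 8*6 + 1
6 = 6*1 + 0  (stop)
So 673/104 = [6; 2, 8, 6].

[6; 2, 8, 6]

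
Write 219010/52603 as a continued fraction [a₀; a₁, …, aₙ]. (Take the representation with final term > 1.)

[4; 6, 8, 2, 8, 9, 1, 5]

219010 = 4×52603 + 8598
52603 = 6×8598 + 1015
8598 = 8×1015 + 478
1015 = 2×478 + 59
478 = 8×59 + 6
59 = 9×6 + 5
6 = 1×5 + 1
5 = 5×1 + 0  (stop)
So 219010/52603 = [4; 6, 8, 2, 8, 9, 1, 5].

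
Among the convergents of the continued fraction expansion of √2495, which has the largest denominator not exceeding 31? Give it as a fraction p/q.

√2495 = [49; 1, 18, 1, 98, …] (period length 4).
Convergents:
  p_0/q_0 = 49/1
  p_1/q_1 = 50/1
  p_2/q_2 = 949/19
  p_3/q_3 = 999/20
  p_4/q_4 = 98851/1979
q_3 = 20 ≤ 31 < 1979 = q_4, so the answer is 999/20.

999/20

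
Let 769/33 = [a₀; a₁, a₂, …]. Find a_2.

769 = 23·33 + 10   →  a_0 = 23
33 = 3·10 + 3   →  a_1 = 3
10 = 3·3 + 1   →  a_2 = 3

3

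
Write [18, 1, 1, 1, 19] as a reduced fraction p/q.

1101/59

Fold from the inside: start with 19/1.
  1 + 1/19 = 20/19
  1 + 19/20 = 39/20
  1 + 20/39 = 59/39
  18 + 39/59 = 1101/59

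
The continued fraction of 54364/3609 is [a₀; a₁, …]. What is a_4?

54364 = 15·3609 + 229   →  a_0 = 15
3609 = 15·229 + 174   →  a_1 = 15
229 = 1·174 + 55   →  a_2 = 1
174 = 3·55 + 9   →  a_3 = 3
55 = 6·9 + 1   →  a_4 = 6

6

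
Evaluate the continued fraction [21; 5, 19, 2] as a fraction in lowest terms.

Using pₖ = aₖpₖ₋₁ + pₖ₋₂ and qₖ = aₖqₖ₋₁ + qₖ₋₂:
  k=0: a=21, p=21, q=1
  k=1: a=5, p=106, q=5
  k=2: a=19, p=2035, q=96
  k=3: a=2, p=4176, q=197

4176/197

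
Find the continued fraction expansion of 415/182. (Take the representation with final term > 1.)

415 = 2×182 + 51
182 = 3×51 + 29
51 = 1×29 + 22
29 = 1×22 + 7
22 = 3×7 + 1
7 = 7×1 + 0  (stop)
So 415/182 = [2; 3, 1, 1, 3, 7].

[2; 3, 1, 1, 3, 7]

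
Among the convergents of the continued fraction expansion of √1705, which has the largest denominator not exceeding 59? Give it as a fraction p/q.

√1705 = [41; 3, 2, 3, 82, …] (period length 4).
Convergents:
  p_0/q_0 = 41/1
  p_1/q_1 = 124/3
  p_2/q_2 = 289/7
  p_3/q_3 = 991/24
  p_4/q_4 = 81551/1975
q_3 = 24 ≤ 59 < 1975 = q_4, so the answer is 991/24.

991/24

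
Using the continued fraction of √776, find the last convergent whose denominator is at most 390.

10697/384

√776 = [27; 1, 5, 1, 54, …] (period length 4).
Convergents:
  p_0/q_0 = 27/1
  p_1/q_1 = 28/1
  p_2/q_2 = 167/6
  p_3/q_3 = 195/7
  p_4/q_4 = 10697/384
  p_5/q_5 = 10892/391
q_4 = 384 ≤ 390 < 391 = q_5, so the answer is 10697/384.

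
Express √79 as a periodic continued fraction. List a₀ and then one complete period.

a₀ = ⌊√79⌋ = 8.
With m₀=0, d₀=1 and mₖ₊₁ = dₖaₖ − mₖ, dₖ₊₁ = (n − mₖ₊₁²)/dₖ, aₖ₊₁ = ⌊(a₀+mₖ₊₁)/dₖ₊₁⌋:
  k=1: m=8, d=15, a=1
  k=2: m=7, d=2, a=7
  k=3: m=7, d=15, a=1
  k=4: m=8, d=1, a=16
d=1 and a=2a₀=16 at k=4, so the next step gives (m, d) = (8, 15) again — its k=1 value — and the period has length 4.

[8; 1, 7, 1, 16]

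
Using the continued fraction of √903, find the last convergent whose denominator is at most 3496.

36090/1201

√903 = [30; 20, 60, …] (period length 2).
Convergents:
  p_0/q_0 = 30/1
  p_1/q_1 = 601/20
  p_2/q_2 = 36090/1201
  p_3/q_3 = 722401/24040
q_2 = 1201 ≤ 3496 < 24040 = q_3, so the answer is 36090/1201.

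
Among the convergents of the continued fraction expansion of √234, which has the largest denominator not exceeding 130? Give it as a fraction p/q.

1545/101

√234 = [15; 3, 2, 1, 2, 1, 2, 3, 30, …] (period length 8).
Convergents:
  p_0/q_0 = 15/1
  p_1/q_1 = 46/3
  p_2/q_2 = 107/7
  p_3/q_3 = 153/10
  p_4/q_4 = 413/27
  p_5/q_5 = 566/37
  p_6/q_6 = 1545/101
  p_7/q_7 = 5201/340
q_6 = 101 ≤ 130 < 340 = q_7, so the answer is 1545/101.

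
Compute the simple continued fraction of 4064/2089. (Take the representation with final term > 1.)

4064 = 1·2089 + 1975
2089 = 1·1975 + 114
1975 = 17·114 + 37
114 = 3·37 + 3
37 = 12·3 + 1
3 = 3·1 + 0  (stop)
So 4064/2089 = [1; 1, 17, 3, 12, 3].

[1; 1, 17, 3, 12, 3]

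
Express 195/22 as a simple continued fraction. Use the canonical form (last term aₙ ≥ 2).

[8; 1, 6, 3]

195 = 8*22 + 19
22 = 1*19 + 3
19 = 6*3 + 1
3 = 3*1 + 0  (stop)
So 195/22 = [8; 1, 6, 3].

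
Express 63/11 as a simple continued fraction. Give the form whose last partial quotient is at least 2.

[5; 1, 2, 1, 2]

63 = 5·11 + 8
11 = 1·8 + 3
8 = 2·3 + 2
3 = 1·2 + 1
2 = 2·1 + 0  (stop)
So 63/11 = [5; 1, 2, 1, 2].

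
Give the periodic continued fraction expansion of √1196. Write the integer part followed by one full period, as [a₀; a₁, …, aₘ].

a₀ = ⌊√1196⌋ = 34.
With m₀=0, d₀=1 and mₖ₊₁ = dₖaₖ − mₖ, dₖ₊₁ = (n − mₖ₊₁²)/dₖ, aₖ₊₁ = ⌊(a₀+mₖ₊₁)/dₖ₊₁⌋:
  k=1: m=34, d=40, a=1
  k=2: m=6, d=29, a=1
  k=3: m=23, d=23, a=2
  k=4: m=23, d=29, a=1
  k=5: m=6, d=40, a=1
  k=6: m=34, d=1, a=68
d=1 and a=2a₀=68 at k=6, so the next step gives (m, d) = (34, 40) again — its k=1 value — and the period has length 6.

[34; 1, 1, 2, 1, 1, 68]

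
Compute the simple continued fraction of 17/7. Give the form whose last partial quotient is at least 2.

17 = 2×7 + 3
7 = 2×3 + 1
3 = 3×1 + 0  (stop)
So 17/7 = [2; 2, 3].

[2; 2, 3]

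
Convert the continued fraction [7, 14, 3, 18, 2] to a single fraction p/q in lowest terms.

Fold from the inside: start with 2/1.
  18 + 1/2 = 37/2
  3 + 2/37 = 113/37
  14 + 37/113 = 1619/113
  7 + 113/1619 = 11446/1619

11446/1619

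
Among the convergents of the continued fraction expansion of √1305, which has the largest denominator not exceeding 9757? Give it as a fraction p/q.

167041/4624

√1305 = [36; 8, 72, …] (period length 2).
Convergents:
  p_0/q_0 = 36/1
  p_1/q_1 = 289/8
  p_2/q_2 = 20844/577
  p_3/q_3 = 167041/4624
  p_4/q_4 = 12047796/333505
q_3 = 4624 ≤ 9757 < 333505 = q_4, so the answer is 167041/4624.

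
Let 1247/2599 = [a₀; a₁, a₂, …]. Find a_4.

7

1247 = 0·2599 + 1247   →  a_0 = 0
2599 = 2·1247 + 105   →  a_1 = 2
1247 = 11·105 + 92   →  a_2 = 11
105 = 1·92 + 13   →  a_3 = 1
92 = 7·13 + 1   →  a_4 = 7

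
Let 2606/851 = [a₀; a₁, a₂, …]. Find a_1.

16

2606 = 3·851 + 53   →  a_0 = 3
851 = 16·53 + 3   →  a_1 = 16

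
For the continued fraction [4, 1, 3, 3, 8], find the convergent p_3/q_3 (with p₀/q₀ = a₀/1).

Using pₖ = aₖpₖ₋₁ + pₖ₋₂, qₖ = aₖqₖ₋₁ + qₖ₋₂ (with p₋₁=1, p₋₂=0, q₋₁=0, q₋₂=1):
  k=0: a=4, p=4, q=1
  k=1: a=1, p=5, q=1
  k=2: a=3, p=19, q=4
  k=3: a=3, p=62, q=13

62/13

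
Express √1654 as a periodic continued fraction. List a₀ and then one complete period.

a₀ = ⌊√1654⌋ = 40.
With m₀=0, d₀=1 and mₖ₊₁ = dₖaₖ − mₖ, dₖ₊₁ = (n − mₖ₊₁²)/dₖ, aₖ₊₁ = ⌊(a₀+mₖ₊₁)/dₖ₊₁⌋:
  k=1: m=40, d=54, a=1
  k=2: m=14, d=27, a=2
  k=3: m=40, d=2, a=40
  k=4: m=40, d=27, a=2
  k=5: m=14, d=54, a=1
  k=6: m=40, d=1, a=80
d=1 and a=2a₀=80 at k=6, so the next step gives (m, d) = (40, 54) again — its k=1 value — and the period has length 6.

[40; 1, 2, 40, 2, 1, 80]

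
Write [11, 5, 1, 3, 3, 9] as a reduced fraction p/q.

7799/698

Fold from the inside: start with 9/1.
  3 + 1/9 = 28/9
  3 + 9/28 = 93/28
  1 + 28/93 = 121/93
  5 + 93/121 = 698/121
  11 + 121/698 = 7799/698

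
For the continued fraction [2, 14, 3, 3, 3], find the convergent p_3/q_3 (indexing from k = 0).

Using pₖ = aₖpₖ₋₁ + pₖ₋₂, qₖ = aₖqₖ₋₁ + qₖ₋₂ (with p₋₁=1, p₋₂=0, q₋₁=0, q₋₂=1):
  k=0: a=2, p=2, q=1
  k=1: a=14, p=29, q=14
  k=2: a=3, p=89, q=43
  k=3: a=3, p=296, q=143

296/143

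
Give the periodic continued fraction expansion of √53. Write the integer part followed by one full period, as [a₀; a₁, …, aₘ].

a₀ = ⌊√53⌋ = 7.
With m₀=0, d₀=1 and mₖ₊₁ = dₖaₖ − mₖ, dₖ₊₁ = (n − mₖ₊₁²)/dₖ, aₖ₊₁ = ⌊(a₀+mₖ₊₁)/dₖ₊₁⌋:
  k=1: m=7, d=4, a=3
  k=2: m=5, d=7, a=1
  k=3: m=2, d=7, a=1
  k=4: m=5, d=4, a=3
  k=5: m=7, d=1, a=14
d=1 and a=2a₀=14 at k=5, so the next step gives (m, d) = (7, 4) again — its k=1 value — and the period has length 5.

[7; 3, 1, 1, 3, 14]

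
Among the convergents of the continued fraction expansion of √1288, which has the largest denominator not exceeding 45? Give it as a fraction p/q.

323/9

√1288 = [35; 1, 7, 1, 70, …] (period length 4).
Convergents:
  p_0/q_0 = 35/1
  p_1/q_1 = 36/1
  p_2/q_2 = 287/8
  p_3/q_3 = 323/9
  p_4/q_4 = 22897/638
q_3 = 9 ≤ 45 < 638 = q_4, so the answer is 323/9.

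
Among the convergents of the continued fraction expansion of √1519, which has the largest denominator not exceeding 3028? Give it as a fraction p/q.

√1519 = [38; 1, 37, 1, 76, …] (period length 4).
Convergents:
  p_0/q_0 = 38/1
  p_1/q_1 = 39/1
  p_2/q_2 = 1481/38
  p_3/q_3 = 1520/39
  p_4/q_4 = 117001/3002
  p_5/q_5 = 118521/3041
q_4 = 3002 ≤ 3028 < 3041 = q_5, so the answer is 117001/3002.

117001/3002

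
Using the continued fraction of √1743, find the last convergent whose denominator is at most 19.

√1743 = [41; 1, 2, 1, 82, …] (period length 4).
Convergents:
  p_0/q_0 = 41/1
  p_1/q_1 = 42/1
  p_2/q_2 = 125/3
  p_3/q_3 = 167/4
  p_4/q_4 = 13819/331
q_3 = 4 ≤ 19 < 331 = q_4, so the answer is 167/4.

167/4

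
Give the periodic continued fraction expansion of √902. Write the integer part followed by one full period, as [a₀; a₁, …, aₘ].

a₀ = ⌊√902⌋ = 30.
With m₀=0, d₀=1 and mₖ₊₁ = dₖaₖ − mₖ, dₖ₊₁ = (n − mₖ₊₁²)/dₖ, aₖ₊₁ = ⌊(a₀+mₖ₊₁)/dₖ₊₁⌋:
  k=1: m=30, d=2, a=30
  k=2: m=30, d=1, a=60
d=1 and a=2a₀=60 at k=2, so the next step gives (m, d) = (30, 2) again — its k=1 value — and the period has length 2.

[30; 30, 60]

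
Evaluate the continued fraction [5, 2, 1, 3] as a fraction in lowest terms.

Fold from the inside: start with 3/1.
  1 + 1/3 = 4/3
  2 + 3/4 = 11/4
  5 + 4/11 = 59/11

59/11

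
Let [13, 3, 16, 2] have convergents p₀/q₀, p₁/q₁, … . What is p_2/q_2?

653/49

Using pₖ = aₖpₖ₋₁ + pₖ₋₂, qₖ = aₖqₖ₋₁ + qₖ₋₂ (with p₋₁=1, p₋₂=0, q₋₁=0, q₋₂=1):
  k=0: a=13, p=13, q=1
  k=1: a=3, p=40, q=3
  k=2: a=16, p=653, q=49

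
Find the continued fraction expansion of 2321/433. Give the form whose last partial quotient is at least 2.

2321 = 5×433 + 156
433 = 2×156 + 121
156 = 1×121 + 35
121 = 3×35 + 16
35 = 2×16 + 3
16 = 5×3 + 1
3 = 3×1 + 0  (stop)
So 2321/433 = [5; 2, 1, 3, 2, 5, 3].

[5; 2, 1, 3, 2, 5, 3]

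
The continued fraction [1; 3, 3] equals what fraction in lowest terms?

Fold from the inside: start with 3/1.
  3 + 1/3 = 10/3
  1 + 3/10 = 13/10

13/10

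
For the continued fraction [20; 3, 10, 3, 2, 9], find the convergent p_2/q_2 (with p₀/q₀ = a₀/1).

Using pₖ = aₖpₖ₋₁ + pₖ₋₂, qₖ = aₖqₖ₋₁ + qₖ₋₂ (with p₋₁=1, p₋₂=0, q₋₁=0, q₋₂=1):
  k=0: a=20, p=20, q=1
  k=1: a=3, p=61, q=3
  k=2: a=10, p=630, q=31

630/31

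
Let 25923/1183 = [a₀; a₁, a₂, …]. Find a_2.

25923 = 21·1183 + 1080   →  a_0 = 21
1183 = 1·1080 + 103   →  a_1 = 1
1080 = 10·103 + 50   →  a_2 = 10

10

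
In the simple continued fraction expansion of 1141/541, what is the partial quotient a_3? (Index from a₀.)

1141 = 2·541 + 59   →  a_0 = 2
541 = 9·59 + 10   →  a_1 = 9
59 = 5·10 + 9   →  a_2 = 5
10 = 1·9 + 1   →  a_3 = 1

1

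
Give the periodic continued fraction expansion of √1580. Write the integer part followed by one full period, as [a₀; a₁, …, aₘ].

[39; 1, 2, 1, 78]

a₀ = ⌊√1580⌋ = 39.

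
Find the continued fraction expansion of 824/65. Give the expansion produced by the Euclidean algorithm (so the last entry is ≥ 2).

[12; 1, 2, 10, 2]

824 = 12·65 + 44
65 = 1·44 + 21
44 = 2·21 + 2
21 = 10·2 + 1
2 = 2·1 + 0  (stop)
So 824/65 = [12; 1, 2, 10, 2].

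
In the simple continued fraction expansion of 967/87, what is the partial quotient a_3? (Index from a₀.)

967 = 11·87 + 10   →  a_0 = 11
87 = 8·10 + 7   →  a_1 = 8
10 = 1·7 + 3   →  a_2 = 1
7 = 2·3 + 1   →  a_3 = 2

2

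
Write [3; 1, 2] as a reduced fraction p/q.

11/3

Fold from the inside: start with 2/1.
  1 + 1/2 = 3/2
  3 + 2/3 = 11/3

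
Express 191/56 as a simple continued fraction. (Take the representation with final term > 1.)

191 = 3×56 + 23
56 = 2×23 + 10
23 = 2×10 + 3
10 = 3×3 + 1
3 = 3×1 + 0  (stop)
So 191/56 = [3; 2, 2, 3, 3].

[3; 2, 2, 3, 3]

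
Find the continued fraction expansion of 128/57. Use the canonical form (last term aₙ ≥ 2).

[2; 4, 14]

128 = 2·57 + 14
57 = 4·14 + 1
14 = 14·1 + 0  (stop)
So 128/57 = [2; 4, 14].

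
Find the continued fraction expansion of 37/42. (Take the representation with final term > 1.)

37 = 0×42 + 37
42 = 1×37 + 5
37 = 7×5 + 2
5 = 2×2 + 1
2 = 2×1 + 0  (stop)
So 37/42 = [0; 1, 7, 2, 2].

[0; 1, 7, 2, 2]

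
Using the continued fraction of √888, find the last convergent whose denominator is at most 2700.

44401/1490

√888 = [29; 1, 3, 1, 58, …] (period length 4).
Convergents:
  p_0/q_0 = 29/1
  p_1/q_1 = 30/1
  p_2/q_2 = 119/4
  p_3/q_3 = 149/5
  p_4/q_4 = 8761/294
  p_5/q_5 = 8910/299
  p_6/q_6 = 35491/1191
  p_7/q_7 = 44401/1490
  p_8/q_8 = 2610749/87611
q_7 = 1490 ≤ 2700 < 87611 = q_8, so the answer is 44401/1490.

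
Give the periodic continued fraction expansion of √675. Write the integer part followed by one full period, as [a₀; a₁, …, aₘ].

[25; 1, 50]

a₀ = ⌊√675⌋ = 25.
With m₀=0, d₀=1 and mₖ₊₁ = dₖaₖ − mₖ, dₖ₊₁ = (n − mₖ₊₁²)/dₖ, aₖ₊₁ = ⌊(a₀+mₖ₊₁)/dₖ₊₁⌋:
  k=1: m=25, d=50, a=1
  k=2: m=25, d=1, a=50
d=1 and a=2a₀=50 at k=2, so the next step gives (m, d) = (25, 50) again — its k=1 value — and the period has length 2.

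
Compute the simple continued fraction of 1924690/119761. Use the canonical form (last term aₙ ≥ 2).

1924690 = 16*119761 + 8514
119761 = 14*8514 + 565
8514 = 15*565 + 39
565 = 14*39 + 19
39 = 2*19 + 1
19 = 19*1 + 0  (stop)
So 1924690/119761 = [16; 14, 15, 14, 2, 19].

[16; 14, 15, 14, 2, 19]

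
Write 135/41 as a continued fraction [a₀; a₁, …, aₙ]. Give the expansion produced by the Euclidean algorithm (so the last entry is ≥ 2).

135 = 3*41 + 12
41 = 3*12 + 5
12 = 2*5 + 2
5 = 2*2 + 1
2 = 2*1 + 0  (stop)
So 135/41 = [3; 3, 2, 2, 2].

[3; 3, 2, 2, 2]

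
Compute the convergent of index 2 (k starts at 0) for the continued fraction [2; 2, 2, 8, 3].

Using pₖ = aₖpₖ₋₁ + pₖ₋₂, qₖ = aₖqₖ₋₁ + qₖ₋₂ (with p₋₁=1, p₋₂=0, q₋₁=0, q₋₂=1):
  k=0: a=2, p=2, q=1
  k=1: a=2, p=5, q=2
  k=2: a=2, p=12, q=5

12/5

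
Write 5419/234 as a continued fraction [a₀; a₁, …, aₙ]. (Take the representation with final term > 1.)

[23; 6, 3, 12]

5419 = 23*234 + 37
234 = 6*37 + 12
37 = 3*12 + 1
12 = 12*1 + 0  (stop)
So 5419/234 = [23; 6, 3, 12].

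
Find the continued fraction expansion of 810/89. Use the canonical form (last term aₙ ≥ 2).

810 = 9*89 + 9
89 = 9*9 + 8
9 = 1*8 + 1
8 = 8*1 + 0  (stop)
So 810/89 = [9; 9, 1, 8].

[9; 9, 1, 8]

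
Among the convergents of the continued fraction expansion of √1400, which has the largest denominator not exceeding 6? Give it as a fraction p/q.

187/5

√1400 = [37; 2, 2, 2, 74, …] (period length 4).
Convergents:
  p_0/q_0 = 37/1
  p_1/q_1 = 75/2
  p_2/q_2 = 187/5
  p_3/q_3 = 449/12
q_2 = 5 ≤ 6 < 12 = q_3, so the answer is 187/5.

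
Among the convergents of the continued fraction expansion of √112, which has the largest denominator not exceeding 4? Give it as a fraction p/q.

21/2

√112 = [10; 1, 1, 2, 1, 1, 20, …] (period length 6).
Convergents:
  p_0/q_0 = 10/1
  p_1/q_1 = 11/1
  p_2/q_2 = 21/2
  p_3/q_3 = 53/5
q_2 = 2 ≤ 4 < 5 = q_3, so the answer is 21/2.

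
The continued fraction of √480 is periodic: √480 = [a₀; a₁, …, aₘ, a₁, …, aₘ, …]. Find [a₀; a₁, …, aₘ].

a₀ = ⌊√480⌋ = 21.

[21; 1, 9, 1, 42]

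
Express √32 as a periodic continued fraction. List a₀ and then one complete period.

a₀ = ⌊√32⌋ = 5.
With m₀=0, d₀=1 and mₖ₊₁ = dₖaₖ − mₖ, dₖ₊₁ = (n − mₖ₊₁²)/dₖ, aₖ₊₁ = ⌊(a₀+mₖ₊₁)/dₖ₊₁⌋:
  k=1: m=5, d=7, a=1
  k=2: m=2, d=4, a=1
  k=3: m=2, d=7, a=1
  k=4: m=5, d=1, a=10
d=1 and a=2a₀=10 at k=4, so the next step gives (m, d) = (5, 7) again — its k=1 value — and the period has length 4.

[5; 1, 1, 1, 10]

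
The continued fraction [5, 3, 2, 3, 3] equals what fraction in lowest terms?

Using pₖ = aₖpₖ₋₁ + pₖ₋₂ and qₖ = aₖqₖ₋₁ + qₖ₋₂:
  k=0: a=5, p=5, q=1
  k=1: a=3, p=16, q=3
  k=2: a=2, p=37, q=7
  k=3: a=3, p=127, q=24
  k=4: a=3, p=418, q=79

418/79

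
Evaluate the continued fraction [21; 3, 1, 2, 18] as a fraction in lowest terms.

Using pₖ = aₖpₖ₋₁ + pₖ₋₂ and qₖ = aₖqₖ₋₁ + qₖ₋₂:
  k=0: a=21, p=21, q=1
  k=1: a=3, p=64, q=3
  k=2: a=1, p=85, q=4
  k=3: a=2, p=234, q=11
  k=4: a=18, p=4297, q=202

4297/202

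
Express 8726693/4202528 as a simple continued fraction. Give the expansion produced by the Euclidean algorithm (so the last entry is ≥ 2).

[2; 13, 15, 7, 4, 18, 13, 3]

8726693 = 2·4202528 + 321637
4202528 = 13·321637 + 21247
321637 = 15·21247 + 2932
21247 = 7·2932 + 723
2932 = 4·723 + 40
723 = 18·40 + 3
40 = 13·3 + 1
3 = 3·1 + 0  (stop)
So 8726693/4202528 = [2; 13, 15, 7, 4, 18, 13, 3].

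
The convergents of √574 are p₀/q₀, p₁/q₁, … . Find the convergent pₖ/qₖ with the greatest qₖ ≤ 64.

575/24

√574 = [23; 1, 22, 1, 46, …] (period length 4).
Convergents:
  p_0/q_0 = 23/1
  p_1/q_1 = 24/1
  p_2/q_2 = 551/23
  p_3/q_3 = 575/24
  p_4/q_4 = 27001/1127
q_3 = 24 ≤ 64 < 1127 = q_4, so the answer is 575/24.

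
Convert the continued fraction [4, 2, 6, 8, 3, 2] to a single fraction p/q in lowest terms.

3427/768

Fold from the inside: start with 2/1.
  3 + 1/2 = 7/2
  8 + 2/7 = 58/7
  6 + 7/58 = 355/58
  2 + 58/355 = 768/355
  4 + 355/768 = 3427/768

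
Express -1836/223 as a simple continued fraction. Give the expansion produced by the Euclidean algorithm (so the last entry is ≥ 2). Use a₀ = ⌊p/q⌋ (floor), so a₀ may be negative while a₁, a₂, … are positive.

-1836 = -9·223 + 171
223 = 1·171 + 52
171 = 3·52 + 15
52 = 3·15 + 7
15 = 2·7 + 1
7 = 7·1 + 0  (stop)
So -1836/223 = [-9; 1, 3, 3, 2, 7].

[-9; 1, 3, 3, 2, 7]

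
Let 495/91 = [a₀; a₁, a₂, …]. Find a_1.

495 = 5·91 + 40   →  a_0 = 5
91 = 2·40 + 11   →  a_1 = 2

2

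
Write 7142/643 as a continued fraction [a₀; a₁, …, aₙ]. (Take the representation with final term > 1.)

[11; 9, 3, 7, 3]

7142 = 11×643 + 69
643 = 9×69 + 22
69 = 3×22 + 3
22 = 7×3 + 1
3 = 3×1 + 0  (stop)
So 7142/643 = [11; 9, 3, 7, 3].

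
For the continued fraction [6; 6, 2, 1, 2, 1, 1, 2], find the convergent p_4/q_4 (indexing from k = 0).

314/51

Using pₖ = aₖpₖ₋₁ + pₖ₋₂, qₖ = aₖqₖ₋₁ + qₖ₋₂ (with p₋₁=1, p₋₂=0, q₋₁=0, q₋₂=1):
  k=0: a=6, p=6, q=1
  k=1: a=6, p=37, q=6
  k=2: a=2, p=80, q=13
  k=3: a=1, p=117, q=19
  k=4: a=2, p=314, q=51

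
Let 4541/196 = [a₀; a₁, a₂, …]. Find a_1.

4541 = 23·196 + 33   →  a_0 = 23
196 = 5·33 + 31   →  a_1 = 5

5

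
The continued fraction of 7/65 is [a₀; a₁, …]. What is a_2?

7 = 0·65 + 7   →  a_0 = 0
65 = 9·7 + 2   →  a_1 = 9
7 = 3·2 + 1   →  a_2 = 3

3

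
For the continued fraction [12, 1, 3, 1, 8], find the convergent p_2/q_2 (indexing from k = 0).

Using pₖ = aₖpₖ₋₁ + pₖ₋₂, qₖ = aₖqₖ₋₁ + qₖ₋₂ (with p₋₁=1, p₋₂=0, q₋₁=0, q₋₂=1):
  k=0: a=12, p=12, q=1
  k=1: a=1, p=13, q=1
  k=2: a=3, p=51, q=4

51/4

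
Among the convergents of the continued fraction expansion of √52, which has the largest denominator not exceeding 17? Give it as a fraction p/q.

101/14

√52 = [7; 4, 1, 2, 1, 4, 14, …] (period length 6).
Convergents:
  p_0/q_0 = 7/1
  p_1/q_1 = 29/4
  p_2/q_2 = 36/5
  p_3/q_3 = 101/14
  p_4/q_4 = 137/19
q_3 = 14 ≤ 17 < 19 = q_4, so the answer is 101/14.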